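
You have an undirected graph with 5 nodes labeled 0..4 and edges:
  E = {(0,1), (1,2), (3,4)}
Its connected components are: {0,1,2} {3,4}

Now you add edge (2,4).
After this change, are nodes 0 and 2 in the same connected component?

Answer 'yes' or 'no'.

Answer: yes

Derivation:
Initial components: {0,1,2} {3,4}
Adding edge (2,4): merges {0,1,2} and {3,4}.
New components: {0,1,2,3,4}
Are 0 and 2 in the same component? yes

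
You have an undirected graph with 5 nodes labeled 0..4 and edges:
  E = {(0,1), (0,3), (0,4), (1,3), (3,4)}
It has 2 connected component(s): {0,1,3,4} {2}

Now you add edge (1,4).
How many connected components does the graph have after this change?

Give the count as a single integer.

Answer: 2

Derivation:
Initial component count: 2
Add (1,4): endpoints already in same component. Count unchanged: 2.
New component count: 2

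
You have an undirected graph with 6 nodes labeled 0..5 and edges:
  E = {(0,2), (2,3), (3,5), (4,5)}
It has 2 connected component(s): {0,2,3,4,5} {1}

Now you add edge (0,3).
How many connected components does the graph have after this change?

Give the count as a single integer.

Initial component count: 2
Add (0,3): endpoints already in same component. Count unchanged: 2.
New component count: 2

Answer: 2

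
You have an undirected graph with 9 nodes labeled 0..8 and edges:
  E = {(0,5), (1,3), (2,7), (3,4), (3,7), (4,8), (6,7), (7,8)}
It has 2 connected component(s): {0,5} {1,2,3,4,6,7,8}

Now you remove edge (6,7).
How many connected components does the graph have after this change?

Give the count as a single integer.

Initial component count: 2
Remove (6,7): it was a bridge. Count increases: 2 -> 3.
  After removal, components: {0,5} {1,2,3,4,7,8} {6}
New component count: 3

Answer: 3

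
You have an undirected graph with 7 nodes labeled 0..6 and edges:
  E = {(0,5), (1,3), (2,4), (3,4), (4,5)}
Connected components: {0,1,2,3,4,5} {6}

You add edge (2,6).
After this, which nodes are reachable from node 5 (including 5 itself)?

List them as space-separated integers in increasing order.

Answer: 0 1 2 3 4 5 6

Derivation:
Before: nodes reachable from 5: {0,1,2,3,4,5}
Adding (2,6): merges 5's component with another. Reachability grows.
After: nodes reachable from 5: {0,1,2,3,4,5,6}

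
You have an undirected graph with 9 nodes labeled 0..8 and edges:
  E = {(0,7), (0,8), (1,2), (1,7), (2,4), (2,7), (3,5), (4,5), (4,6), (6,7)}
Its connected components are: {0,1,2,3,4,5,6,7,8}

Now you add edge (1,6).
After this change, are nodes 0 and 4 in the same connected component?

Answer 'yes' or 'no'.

Answer: yes

Derivation:
Initial components: {0,1,2,3,4,5,6,7,8}
Adding edge (1,6): both already in same component {0,1,2,3,4,5,6,7,8}. No change.
New components: {0,1,2,3,4,5,6,7,8}
Are 0 and 4 in the same component? yes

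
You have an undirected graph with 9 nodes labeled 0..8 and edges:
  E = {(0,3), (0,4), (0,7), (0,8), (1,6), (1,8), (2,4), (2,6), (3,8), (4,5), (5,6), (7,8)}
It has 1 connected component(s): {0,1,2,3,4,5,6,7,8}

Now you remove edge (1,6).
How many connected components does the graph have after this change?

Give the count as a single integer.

Answer: 1

Derivation:
Initial component count: 1
Remove (1,6): not a bridge. Count unchanged: 1.
  After removal, components: {0,1,2,3,4,5,6,7,8}
New component count: 1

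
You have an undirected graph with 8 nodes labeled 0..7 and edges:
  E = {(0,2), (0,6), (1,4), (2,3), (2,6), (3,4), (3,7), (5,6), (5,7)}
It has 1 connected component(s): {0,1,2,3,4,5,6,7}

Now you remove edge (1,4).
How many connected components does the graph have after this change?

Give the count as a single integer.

Answer: 2

Derivation:
Initial component count: 1
Remove (1,4): it was a bridge. Count increases: 1 -> 2.
  After removal, components: {0,2,3,4,5,6,7} {1}
New component count: 2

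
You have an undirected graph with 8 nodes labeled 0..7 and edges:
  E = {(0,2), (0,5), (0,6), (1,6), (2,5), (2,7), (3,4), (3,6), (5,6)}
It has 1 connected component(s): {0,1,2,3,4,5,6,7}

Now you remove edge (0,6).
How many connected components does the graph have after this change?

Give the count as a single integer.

Initial component count: 1
Remove (0,6): not a bridge. Count unchanged: 1.
  After removal, components: {0,1,2,3,4,5,6,7}
New component count: 1

Answer: 1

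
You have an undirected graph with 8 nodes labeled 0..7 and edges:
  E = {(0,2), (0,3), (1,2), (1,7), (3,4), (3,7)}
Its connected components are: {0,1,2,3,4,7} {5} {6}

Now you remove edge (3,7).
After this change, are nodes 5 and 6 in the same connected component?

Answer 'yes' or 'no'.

Answer: no

Derivation:
Initial components: {0,1,2,3,4,7} {5} {6}
Removing edge (3,7): not a bridge — component count unchanged at 3.
New components: {0,1,2,3,4,7} {5} {6}
Are 5 and 6 in the same component? no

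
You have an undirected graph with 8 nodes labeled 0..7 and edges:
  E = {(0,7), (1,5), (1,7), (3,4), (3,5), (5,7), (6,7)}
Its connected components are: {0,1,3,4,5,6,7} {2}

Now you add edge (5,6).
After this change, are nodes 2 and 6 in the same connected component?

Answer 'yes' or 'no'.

Answer: no

Derivation:
Initial components: {0,1,3,4,5,6,7} {2}
Adding edge (5,6): both already in same component {0,1,3,4,5,6,7}. No change.
New components: {0,1,3,4,5,6,7} {2}
Are 2 and 6 in the same component? no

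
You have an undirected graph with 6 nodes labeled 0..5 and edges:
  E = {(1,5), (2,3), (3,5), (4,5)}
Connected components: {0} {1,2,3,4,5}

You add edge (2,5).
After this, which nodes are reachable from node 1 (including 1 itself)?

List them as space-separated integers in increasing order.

Before: nodes reachable from 1: {1,2,3,4,5}
Adding (2,5): both endpoints already in same component. Reachability from 1 unchanged.
After: nodes reachable from 1: {1,2,3,4,5}

Answer: 1 2 3 4 5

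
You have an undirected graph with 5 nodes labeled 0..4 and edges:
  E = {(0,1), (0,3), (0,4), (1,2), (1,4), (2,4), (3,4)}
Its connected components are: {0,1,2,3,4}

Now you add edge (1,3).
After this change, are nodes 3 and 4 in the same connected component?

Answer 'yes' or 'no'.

Initial components: {0,1,2,3,4}
Adding edge (1,3): both already in same component {0,1,2,3,4}. No change.
New components: {0,1,2,3,4}
Are 3 and 4 in the same component? yes

Answer: yes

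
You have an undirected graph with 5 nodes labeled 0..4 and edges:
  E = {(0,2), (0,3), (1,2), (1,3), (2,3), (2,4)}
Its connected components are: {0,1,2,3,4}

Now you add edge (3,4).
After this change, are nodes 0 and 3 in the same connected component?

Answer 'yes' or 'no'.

Answer: yes

Derivation:
Initial components: {0,1,2,3,4}
Adding edge (3,4): both already in same component {0,1,2,3,4}. No change.
New components: {0,1,2,3,4}
Are 0 and 3 in the same component? yes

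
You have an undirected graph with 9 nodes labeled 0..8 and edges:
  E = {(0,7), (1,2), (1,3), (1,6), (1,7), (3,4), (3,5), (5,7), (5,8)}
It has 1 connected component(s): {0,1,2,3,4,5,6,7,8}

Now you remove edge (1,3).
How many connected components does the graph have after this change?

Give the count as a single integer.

Answer: 1

Derivation:
Initial component count: 1
Remove (1,3): not a bridge. Count unchanged: 1.
  After removal, components: {0,1,2,3,4,5,6,7,8}
New component count: 1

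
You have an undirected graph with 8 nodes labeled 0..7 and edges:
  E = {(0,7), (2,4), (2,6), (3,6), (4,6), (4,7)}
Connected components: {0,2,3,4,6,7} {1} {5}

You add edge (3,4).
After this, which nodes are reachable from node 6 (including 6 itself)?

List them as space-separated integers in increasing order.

Answer: 0 2 3 4 6 7

Derivation:
Before: nodes reachable from 6: {0,2,3,4,6,7}
Adding (3,4): both endpoints already in same component. Reachability from 6 unchanged.
After: nodes reachable from 6: {0,2,3,4,6,7}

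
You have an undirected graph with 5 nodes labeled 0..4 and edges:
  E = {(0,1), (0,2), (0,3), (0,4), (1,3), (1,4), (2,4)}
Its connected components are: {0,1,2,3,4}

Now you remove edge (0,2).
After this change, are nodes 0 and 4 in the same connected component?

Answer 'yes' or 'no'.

Initial components: {0,1,2,3,4}
Removing edge (0,2): not a bridge — component count unchanged at 1.
New components: {0,1,2,3,4}
Are 0 and 4 in the same component? yes

Answer: yes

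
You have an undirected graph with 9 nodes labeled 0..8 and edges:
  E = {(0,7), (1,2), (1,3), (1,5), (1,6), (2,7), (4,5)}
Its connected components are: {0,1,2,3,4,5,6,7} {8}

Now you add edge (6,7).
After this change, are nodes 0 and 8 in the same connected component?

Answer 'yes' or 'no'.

Initial components: {0,1,2,3,4,5,6,7} {8}
Adding edge (6,7): both already in same component {0,1,2,3,4,5,6,7}. No change.
New components: {0,1,2,3,4,5,6,7} {8}
Are 0 and 8 in the same component? no

Answer: no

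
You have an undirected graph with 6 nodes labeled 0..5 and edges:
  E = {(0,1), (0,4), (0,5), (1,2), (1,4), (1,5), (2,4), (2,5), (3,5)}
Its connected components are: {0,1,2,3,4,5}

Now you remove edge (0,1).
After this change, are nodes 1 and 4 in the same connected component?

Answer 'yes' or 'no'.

Initial components: {0,1,2,3,4,5}
Removing edge (0,1): not a bridge — component count unchanged at 1.
New components: {0,1,2,3,4,5}
Are 1 and 4 in the same component? yes

Answer: yes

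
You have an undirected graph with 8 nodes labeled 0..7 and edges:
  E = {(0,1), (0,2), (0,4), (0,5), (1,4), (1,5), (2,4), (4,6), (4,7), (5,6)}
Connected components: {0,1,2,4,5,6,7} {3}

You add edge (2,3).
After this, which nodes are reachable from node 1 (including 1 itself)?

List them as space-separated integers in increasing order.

Answer: 0 1 2 3 4 5 6 7

Derivation:
Before: nodes reachable from 1: {0,1,2,4,5,6,7}
Adding (2,3): merges 1's component with another. Reachability grows.
After: nodes reachable from 1: {0,1,2,3,4,5,6,7}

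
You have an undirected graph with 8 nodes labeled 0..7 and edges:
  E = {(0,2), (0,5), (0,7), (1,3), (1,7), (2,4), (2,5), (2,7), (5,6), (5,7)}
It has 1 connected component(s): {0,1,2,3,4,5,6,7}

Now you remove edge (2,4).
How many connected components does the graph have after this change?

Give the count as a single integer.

Initial component count: 1
Remove (2,4): it was a bridge. Count increases: 1 -> 2.
  After removal, components: {0,1,2,3,5,6,7} {4}
New component count: 2

Answer: 2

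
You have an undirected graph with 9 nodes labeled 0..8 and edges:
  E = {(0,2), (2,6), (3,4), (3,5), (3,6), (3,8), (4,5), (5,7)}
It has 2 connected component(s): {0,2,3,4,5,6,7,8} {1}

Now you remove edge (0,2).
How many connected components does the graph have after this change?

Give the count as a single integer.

Initial component count: 2
Remove (0,2): it was a bridge. Count increases: 2 -> 3.
  After removal, components: {0} {1} {2,3,4,5,6,7,8}
New component count: 3

Answer: 3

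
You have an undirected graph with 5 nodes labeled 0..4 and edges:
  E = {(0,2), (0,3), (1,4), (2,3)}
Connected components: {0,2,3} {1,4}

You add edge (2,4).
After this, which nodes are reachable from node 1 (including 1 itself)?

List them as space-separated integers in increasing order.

Before: nodes reachable from 1: {1,4}
Adding (2,4): merges 1's component with another. Reachability grows.
After: nodes reachable from 1: {0,1,2,3,4}

Answer: 0 1 2 3 4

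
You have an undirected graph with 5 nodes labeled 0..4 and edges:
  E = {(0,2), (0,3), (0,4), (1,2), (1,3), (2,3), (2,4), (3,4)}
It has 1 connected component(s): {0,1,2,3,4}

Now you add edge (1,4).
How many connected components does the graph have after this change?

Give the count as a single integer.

Answer: 1

Derivation:
Initial component count: 1
Add (1,4): endpoints already in same component. Count unchanged: 1.
New component count: 1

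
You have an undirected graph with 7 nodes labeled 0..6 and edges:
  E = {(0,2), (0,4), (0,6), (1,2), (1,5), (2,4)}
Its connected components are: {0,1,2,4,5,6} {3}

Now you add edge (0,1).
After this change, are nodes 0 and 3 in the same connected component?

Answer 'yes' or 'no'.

Answer: no

Derivation:
Initial components: {0,1,2,4,5,6} {3}
Adding edge (0,1): both already in same component {0,1,2,4,5,6}. No change.
New components: {0,1,2,4,5,6} {3}
Are 0 and 3 in the same component? no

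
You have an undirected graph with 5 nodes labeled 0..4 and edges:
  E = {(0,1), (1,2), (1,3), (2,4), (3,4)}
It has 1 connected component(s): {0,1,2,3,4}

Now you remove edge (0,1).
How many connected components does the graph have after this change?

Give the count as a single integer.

Initial component count: 1
Remove (0,1): it was a bridge. Count increases: 1 -> 2.
  After removal, components: {0} {1,2,3,4}
New component count: 2

Answer: 2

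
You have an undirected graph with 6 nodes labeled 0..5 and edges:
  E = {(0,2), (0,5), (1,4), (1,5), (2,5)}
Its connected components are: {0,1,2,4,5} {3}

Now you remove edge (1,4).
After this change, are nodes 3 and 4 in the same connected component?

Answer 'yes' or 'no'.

Answer: no

Derivation:
Initial components: {0,1,2,4,5} {3}
Removing edge (1,4): it was a bridge — component count 2 -> 3.
New components: {0,1,2,5} {3} {4}
Are 3 and 4 in the same component? no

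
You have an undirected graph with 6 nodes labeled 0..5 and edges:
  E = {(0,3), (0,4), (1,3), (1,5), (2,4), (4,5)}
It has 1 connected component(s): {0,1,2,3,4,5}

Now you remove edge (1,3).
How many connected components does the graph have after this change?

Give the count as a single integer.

Initial component count: 1
Remove (1,3): not a bridge. Count unchanged: 1.
  After removal, components: {0,1,2,3,4,5}
New component count: 1

Answer: 1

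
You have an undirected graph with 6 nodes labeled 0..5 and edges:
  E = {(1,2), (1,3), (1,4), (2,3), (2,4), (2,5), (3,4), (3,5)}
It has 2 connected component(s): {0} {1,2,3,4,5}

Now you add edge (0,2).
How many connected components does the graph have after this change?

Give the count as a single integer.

Initial component count: 2
Add (0,2): merges two components. Count decreases: 2 -> 1.
New component count: 1

Answer: 1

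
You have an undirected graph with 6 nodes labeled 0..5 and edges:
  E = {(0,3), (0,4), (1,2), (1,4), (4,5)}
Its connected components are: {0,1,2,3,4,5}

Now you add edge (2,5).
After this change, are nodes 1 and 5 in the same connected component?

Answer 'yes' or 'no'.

Answer: yes

Derivation:
Initial components: {0,1,2,3,4,5}
Adding edge (2,5): both already in same component {0,1,2,3,4,5}. No change.
New components: {0,1,2,3,4,5}
Are 1 and 5 in the same component? yes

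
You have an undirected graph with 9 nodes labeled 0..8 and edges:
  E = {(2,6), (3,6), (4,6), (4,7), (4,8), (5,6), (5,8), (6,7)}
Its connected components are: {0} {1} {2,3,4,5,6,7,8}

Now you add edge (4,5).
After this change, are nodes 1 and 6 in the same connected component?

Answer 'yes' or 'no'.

Answer: no

Derivation:
Initial components: {0} {1} {2,3,4,5,6,7,8}
Adding edge (4,5): both already in same component {2,3,4,5,6,7,8}. No change.
New components: {0} {1} {2,3,4,5,6,7,8}
Are 1 and 6 in the same component? no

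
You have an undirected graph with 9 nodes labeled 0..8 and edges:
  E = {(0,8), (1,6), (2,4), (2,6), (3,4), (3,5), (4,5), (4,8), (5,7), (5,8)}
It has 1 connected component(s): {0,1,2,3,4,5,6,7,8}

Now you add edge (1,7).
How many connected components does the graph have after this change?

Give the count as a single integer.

Initial component count: 1
Add (1,7): endpoints already in same component. Count unchanged: 1.
New component count: 1

Answer: 1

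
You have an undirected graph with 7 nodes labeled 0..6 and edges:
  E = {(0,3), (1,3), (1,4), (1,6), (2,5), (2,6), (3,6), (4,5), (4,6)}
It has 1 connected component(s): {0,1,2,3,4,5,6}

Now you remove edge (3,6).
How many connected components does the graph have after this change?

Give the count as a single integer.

Initial component count: 1
Remove (3,6): not a bridge. Count unchanged: 1.
  After removal, components: {0,1,2,3,4,5,6}
New component count: 1

Answer: 1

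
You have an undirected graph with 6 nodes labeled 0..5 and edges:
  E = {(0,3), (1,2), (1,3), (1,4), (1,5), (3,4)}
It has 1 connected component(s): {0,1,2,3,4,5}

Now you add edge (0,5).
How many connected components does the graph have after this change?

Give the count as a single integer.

Answer: 1

Derivation:
Initial component count: 1
Add (0,5): endpoints already in same component. Count unchanged: 1.
New component count: 1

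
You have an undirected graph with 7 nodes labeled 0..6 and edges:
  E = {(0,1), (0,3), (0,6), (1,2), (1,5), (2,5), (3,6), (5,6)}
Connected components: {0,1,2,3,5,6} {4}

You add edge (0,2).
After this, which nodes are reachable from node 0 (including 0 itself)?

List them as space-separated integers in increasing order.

Answer: 0 1 2 3 5 6

Derivation:
Before: nodes reachable from 0: {0,1,2,3,5,6}
Adding (0,2): both endpoints already in same component. Reachability from 0 unchanged.
After: nodes reachable from 0: {0,1,2,3,5,6}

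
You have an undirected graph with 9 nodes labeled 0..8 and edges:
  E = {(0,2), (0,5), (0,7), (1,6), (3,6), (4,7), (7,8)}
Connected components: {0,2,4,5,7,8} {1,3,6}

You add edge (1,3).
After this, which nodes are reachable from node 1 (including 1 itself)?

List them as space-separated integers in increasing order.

Before: nodes reachable from 1: {1,3,6}
Adding (1,3): both endpoints already in same component. Reachability from 1 unchanged.
After: nodes reachable from 1: {1,3,6}

Answer: 1 3 6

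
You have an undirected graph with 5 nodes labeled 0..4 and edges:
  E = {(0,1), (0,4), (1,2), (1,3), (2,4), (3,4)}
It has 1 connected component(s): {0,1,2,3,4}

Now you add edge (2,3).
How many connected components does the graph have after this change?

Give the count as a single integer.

Answer: 1

Derivation:
Initial component count: 1
Add (2,3): endpoints already in same component. Count unchanged: 1.
New component count: 1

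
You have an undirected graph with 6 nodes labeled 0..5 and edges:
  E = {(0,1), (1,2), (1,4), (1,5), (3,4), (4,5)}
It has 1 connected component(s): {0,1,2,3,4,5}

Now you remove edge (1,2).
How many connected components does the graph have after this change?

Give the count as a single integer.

Initial component count: 1
Remove (1,2): it was a bridge. Count increases: 1 -> 2.
  After removal, components: {0,1,3,4,5} {2}
New component count: 2

Answer: 2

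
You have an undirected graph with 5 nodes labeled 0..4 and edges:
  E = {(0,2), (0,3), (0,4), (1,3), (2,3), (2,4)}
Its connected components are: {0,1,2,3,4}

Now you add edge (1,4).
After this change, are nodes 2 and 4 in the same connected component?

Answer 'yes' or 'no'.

Initial components: {0,1,2,3,4}
Adding edge (1,4): both already in same component {0,1,2,3,4}. No change.
New components: {0,1,2,3,4}
Are 2 and 4 in the same component? yes

Answer: yes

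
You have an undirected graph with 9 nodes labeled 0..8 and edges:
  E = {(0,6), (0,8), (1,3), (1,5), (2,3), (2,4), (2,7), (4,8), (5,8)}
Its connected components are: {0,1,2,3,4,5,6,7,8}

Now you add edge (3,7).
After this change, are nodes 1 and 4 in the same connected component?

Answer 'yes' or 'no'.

Initial components: {0,1,2,3,4,5,6,7,8}
Adding edge (3,7): both already in same component {0,1,2,3,4,5,6,7,8}. No change.
New components: {0,1,2,3,4,5,6,7,8}
Are 1 and 4 in the same component? yes

Answer: yes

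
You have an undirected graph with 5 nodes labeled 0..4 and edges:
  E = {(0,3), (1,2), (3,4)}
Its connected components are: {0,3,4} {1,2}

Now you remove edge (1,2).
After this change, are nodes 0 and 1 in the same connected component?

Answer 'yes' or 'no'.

Initial components: {0,3,4} {1,2}
Removing edge (1,2): it was a bridge — component count 2 -> 3.
New components: {0,3,4} {1} {2}
Are 0 and 1 in the same component? no

Answer: no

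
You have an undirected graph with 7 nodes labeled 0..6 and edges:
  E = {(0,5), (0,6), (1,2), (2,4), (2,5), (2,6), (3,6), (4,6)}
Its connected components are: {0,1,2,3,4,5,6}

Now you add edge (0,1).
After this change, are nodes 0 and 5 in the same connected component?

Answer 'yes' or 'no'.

Answer: yes

Derivation:
Initial components: {0,1,2,3,4,5,6}
Adding edge (0,1): both already in same component {0,1,2,3,4,5,6}. No change.
New components: {0,1,2,3,4,5,6}
Are 0 and 5 in the same component? yes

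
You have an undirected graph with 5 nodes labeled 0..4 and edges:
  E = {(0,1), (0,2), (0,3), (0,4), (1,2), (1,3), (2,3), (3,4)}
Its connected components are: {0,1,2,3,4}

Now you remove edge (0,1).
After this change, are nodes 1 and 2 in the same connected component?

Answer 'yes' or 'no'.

Answer: yes

Derivation:
Initial components: {0,1,2,3,4}
Removing edge (0,1): not a bridge — component count unchanged at 1.
New components: {0,1,2,3,4}
Are 1 and 2 in the same component? yes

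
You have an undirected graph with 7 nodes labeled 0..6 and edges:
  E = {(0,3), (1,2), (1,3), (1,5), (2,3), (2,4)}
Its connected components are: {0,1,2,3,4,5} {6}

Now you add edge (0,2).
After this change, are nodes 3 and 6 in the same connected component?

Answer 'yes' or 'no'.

Initial components: {0,1,2,3,4,5} {6}
Adding edge (0,2): both already in same component {0,1,2,3,4,5}. No change.
New components: {0,1,2,3,4,5} {6}
Are 3 and 6 in the same component? no

Answer: no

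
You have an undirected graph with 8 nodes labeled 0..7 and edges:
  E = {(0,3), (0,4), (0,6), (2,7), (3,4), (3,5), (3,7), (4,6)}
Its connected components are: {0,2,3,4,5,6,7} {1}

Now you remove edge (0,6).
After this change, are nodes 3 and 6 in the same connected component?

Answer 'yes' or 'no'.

Answer: yes

Derivation:
Initial components: {0,2,3,4,5,6,7} {1}
Removing edge (0,6): not a bridge — component count unchanged at 2.
New components: {0,2,3,4,5,6,7} {1}
Are 3 and 6 in the same component? yes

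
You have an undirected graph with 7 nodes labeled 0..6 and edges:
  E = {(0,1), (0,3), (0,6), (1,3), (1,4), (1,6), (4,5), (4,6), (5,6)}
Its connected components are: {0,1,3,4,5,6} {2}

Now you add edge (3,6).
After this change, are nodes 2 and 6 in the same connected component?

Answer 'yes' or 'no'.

Initial components: {0,1,3,4,5,6} {2}
Adding edge (3,6): both already in same component {0,1,3,4,5,6}. No change.
New components: {0,1,3,4,5,6} {2}
Are 2 and 6 in the same component? no

Answer: no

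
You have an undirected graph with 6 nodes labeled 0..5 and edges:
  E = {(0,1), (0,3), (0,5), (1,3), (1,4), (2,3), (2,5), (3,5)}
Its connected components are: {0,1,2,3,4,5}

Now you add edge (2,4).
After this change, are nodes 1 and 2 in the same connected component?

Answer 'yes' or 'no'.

Answer: yes

Derivation:
Initial components: {0,1,2,3,4,5}
Adding edge (2,4): both already in same component {0,1,2,3,4,5}. No change.
New components: {0,1,2,3,4,5}
Are 1 and 2 in the same component? yes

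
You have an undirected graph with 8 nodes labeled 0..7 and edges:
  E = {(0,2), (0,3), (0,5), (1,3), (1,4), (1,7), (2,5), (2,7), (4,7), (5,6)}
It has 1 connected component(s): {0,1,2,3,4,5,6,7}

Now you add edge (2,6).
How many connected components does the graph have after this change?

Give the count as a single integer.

Answer: 1

Derivation:
Initial component count: 1
Add (2,6): endpoints already in same component. Count unchanged: 1.
New component count: 1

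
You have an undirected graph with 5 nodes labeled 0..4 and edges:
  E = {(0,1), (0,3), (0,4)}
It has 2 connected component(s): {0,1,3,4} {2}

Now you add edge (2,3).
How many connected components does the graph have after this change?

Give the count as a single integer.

Initial component count: 2
Add (2,3): merges two components. Count decreases: 2 -> 1.
New component count: 1

Answer: 1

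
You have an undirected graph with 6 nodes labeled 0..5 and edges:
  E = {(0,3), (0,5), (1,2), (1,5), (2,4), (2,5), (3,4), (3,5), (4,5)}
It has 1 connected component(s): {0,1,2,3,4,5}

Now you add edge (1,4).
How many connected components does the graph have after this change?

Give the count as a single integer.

Initial component count: 1
Add (1,4): endpoints already in same component. Count unchanged: 1.
New component count: 1

Answer: 1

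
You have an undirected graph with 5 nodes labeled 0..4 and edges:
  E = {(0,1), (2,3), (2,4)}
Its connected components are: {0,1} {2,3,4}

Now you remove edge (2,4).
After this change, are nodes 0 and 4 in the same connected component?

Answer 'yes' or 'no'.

Initial components: {0,1} {2,3,4}
Removing edge (2,4): it was a bridge — component count 2 -> 3.
New components: {0,1} {2,3} {4}
Are 0 and 4 in the same component? no

Answer: no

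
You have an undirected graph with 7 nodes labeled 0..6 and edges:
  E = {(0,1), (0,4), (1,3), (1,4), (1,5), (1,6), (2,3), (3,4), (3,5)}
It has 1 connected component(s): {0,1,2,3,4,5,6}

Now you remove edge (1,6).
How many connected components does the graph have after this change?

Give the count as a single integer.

Answer: 2

Derivation:
Initial component count: 1
Remove (1,6): it was a bridge. Count increases: 1 -> 2.
  After removal, components: {0,1,2,3,4,5} {6}
New component count: 2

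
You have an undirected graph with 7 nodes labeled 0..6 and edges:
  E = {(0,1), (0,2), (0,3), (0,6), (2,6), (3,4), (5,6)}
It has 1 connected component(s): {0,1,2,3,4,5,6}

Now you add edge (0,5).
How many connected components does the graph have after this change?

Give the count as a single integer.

Answer: 1

Derivation:
Initial component count: 1
Add (0,5): endpoints already in same component. Count unchanged: 1.
New component count: 1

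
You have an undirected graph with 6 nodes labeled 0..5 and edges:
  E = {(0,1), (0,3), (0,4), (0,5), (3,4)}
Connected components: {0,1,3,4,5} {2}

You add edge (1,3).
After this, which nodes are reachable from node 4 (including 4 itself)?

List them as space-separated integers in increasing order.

Answer: 0 1 3 4 5

Derivation:
Before: nodes reachable from 4: {0,1,3,4,5}
Adding (1,3): both endpoints already in same component. Reachability from 4 unchanged.
After: nodes reachable from 4: {0,1,3,4,5}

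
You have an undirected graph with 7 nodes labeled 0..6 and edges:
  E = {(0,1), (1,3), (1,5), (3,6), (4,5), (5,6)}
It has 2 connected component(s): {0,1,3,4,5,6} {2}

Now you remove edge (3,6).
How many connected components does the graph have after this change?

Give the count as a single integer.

Answer: 2

Derivation:
Initial component count: 2
Remove (3,6): not a bridge. Count unchanged: 2.
  After removal, components: {0,1,3,4,5,6} {2}
New component count: 2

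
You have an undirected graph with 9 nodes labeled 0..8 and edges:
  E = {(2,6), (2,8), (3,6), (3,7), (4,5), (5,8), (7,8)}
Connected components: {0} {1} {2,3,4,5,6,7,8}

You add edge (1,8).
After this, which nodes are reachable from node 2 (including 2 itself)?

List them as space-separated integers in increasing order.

Before: nodes reachable from 2: {2,3,4,5,6,7,8}
Adding (1,8): merges 2's component with another. Reachability grows.
After: nodes reachable from 2: {1,2,3,4,5,6,7,8}

Answer: 1 2 3 4 5 6 7 8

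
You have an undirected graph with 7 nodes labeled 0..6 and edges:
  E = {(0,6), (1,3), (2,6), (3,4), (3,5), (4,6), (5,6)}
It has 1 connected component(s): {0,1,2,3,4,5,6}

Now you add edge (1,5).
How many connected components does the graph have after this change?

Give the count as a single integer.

Answer: 1

Derivation:
Initial component count: 1
Add (1,5): endpoints already in same component. Count unchanged: 1.
New component count: 1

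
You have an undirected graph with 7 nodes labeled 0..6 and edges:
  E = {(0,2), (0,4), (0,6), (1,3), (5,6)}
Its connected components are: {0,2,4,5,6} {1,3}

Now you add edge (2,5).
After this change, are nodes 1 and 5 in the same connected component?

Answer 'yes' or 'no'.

Answer: no

Derivation:
Initial components: {0,2,4,5,6} {1,3}
Adding edge (2,5): both already in same component {0,2,4,5,6}. No change.
New components: {0,2,4,5,6} {1,3}
Are 1 and 5 in the same component? no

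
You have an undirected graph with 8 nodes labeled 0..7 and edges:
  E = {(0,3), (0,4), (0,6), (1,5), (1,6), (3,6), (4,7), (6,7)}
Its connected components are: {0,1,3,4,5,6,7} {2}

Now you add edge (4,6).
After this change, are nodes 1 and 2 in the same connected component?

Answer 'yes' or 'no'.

Initial components: {0,1,3,4,5,6,7} {2}
Adding edge (4,6): both already in same component {0,1,3,4,5,6,7}. No change.
New components: {0,1,3,4,5,6,7} {2}
Are 1 and 2 in the same component? no

Answer: no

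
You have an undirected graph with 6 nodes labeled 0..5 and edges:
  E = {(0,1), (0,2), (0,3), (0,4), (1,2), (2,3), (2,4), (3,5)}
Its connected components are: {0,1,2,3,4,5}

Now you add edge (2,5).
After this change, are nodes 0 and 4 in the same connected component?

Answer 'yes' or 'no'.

Answer: yes

Derivation:
Initial components: {0,1,2,3,4,5}
Adding edge (2,5): both already in same component {0,1,2,3,4,5}. No change.
New components: {0,1,2,3,4,5}
Are 0 and 4 in the same component? yes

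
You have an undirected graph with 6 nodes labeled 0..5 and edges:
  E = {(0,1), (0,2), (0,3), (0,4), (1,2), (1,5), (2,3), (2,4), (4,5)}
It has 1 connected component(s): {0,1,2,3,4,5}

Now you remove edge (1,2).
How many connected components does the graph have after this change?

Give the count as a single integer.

Initial component count: 1
Remove (1,2): not a bridge. Count unchanged: 1.
  After removal, components: {0,1,2,3,4,5}
New component count: 1

Answer: 1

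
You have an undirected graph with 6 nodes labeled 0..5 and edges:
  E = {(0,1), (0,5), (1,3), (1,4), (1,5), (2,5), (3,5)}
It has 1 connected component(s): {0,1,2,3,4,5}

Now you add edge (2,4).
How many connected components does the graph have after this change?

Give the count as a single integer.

Initial component count: 1
Add (2,4): endpoints already in same component. Count unchanged: 1.
New component count: 1

Answer: 1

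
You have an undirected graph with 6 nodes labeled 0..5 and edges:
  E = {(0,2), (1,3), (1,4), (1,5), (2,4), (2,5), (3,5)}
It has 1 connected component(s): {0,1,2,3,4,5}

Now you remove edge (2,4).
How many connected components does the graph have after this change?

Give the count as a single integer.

Answer: 1

Derivation:
Initial component count: 1
Remove (2,4): not a bridge. Count unchanged: 1.
  After removal, components: {0,1,2,3,4,5}
New component count: 1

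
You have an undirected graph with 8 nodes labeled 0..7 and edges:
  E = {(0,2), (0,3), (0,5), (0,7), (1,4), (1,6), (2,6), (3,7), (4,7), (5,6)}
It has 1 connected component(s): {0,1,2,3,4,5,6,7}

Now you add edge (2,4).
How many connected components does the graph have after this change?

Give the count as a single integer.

Initial component count: 1
Add (2,4): endpoints already in same component. Count unchanged: 1.
New component count: 1

Answer: 1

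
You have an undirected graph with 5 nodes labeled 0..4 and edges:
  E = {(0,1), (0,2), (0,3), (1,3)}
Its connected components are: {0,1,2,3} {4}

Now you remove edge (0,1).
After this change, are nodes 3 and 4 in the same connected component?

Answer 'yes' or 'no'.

Initial components: {0,1,2,3} {4}
Removing edge (0,1): not a bridge — component count unchanged at 2.
New components: {0,1,2,3} {4}
Are 3 and 4 in the same component? no

Answer: no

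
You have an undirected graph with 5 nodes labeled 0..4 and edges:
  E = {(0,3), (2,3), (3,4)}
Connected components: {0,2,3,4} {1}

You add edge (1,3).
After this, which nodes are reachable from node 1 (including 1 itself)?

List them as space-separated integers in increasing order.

Answer: 0 1 2 3 4

Derivation:
Before: nodes reachable from 1: {1}
Adding (1,3): merges 1's component with another. Reachability grows.
After: nodes reachable from 1: {0,1,2,3,4}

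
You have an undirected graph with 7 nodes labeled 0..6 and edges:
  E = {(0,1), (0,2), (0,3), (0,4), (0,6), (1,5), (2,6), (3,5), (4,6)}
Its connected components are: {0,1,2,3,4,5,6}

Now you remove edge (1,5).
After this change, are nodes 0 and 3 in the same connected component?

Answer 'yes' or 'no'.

Initial components: {0,1,2,3,4,5,6}
Removing edge (1,5): not a bridge — component count unchanged at 1.
New components: {0,1,2,3,4,5,6}
Are 0 and 3 in the same component? yes

Answer: yes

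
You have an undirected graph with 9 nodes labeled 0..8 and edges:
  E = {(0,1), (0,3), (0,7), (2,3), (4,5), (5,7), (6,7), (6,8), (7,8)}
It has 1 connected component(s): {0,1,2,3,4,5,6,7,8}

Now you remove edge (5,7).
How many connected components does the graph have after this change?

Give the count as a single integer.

Answer: 2

Derivation:
Initial component count: 1
Remove (5,7): it was a bridge. Count increases: 1 -> 2.
  After removal, components: {0,1,2,3,6,7,8} {4,5}
New component count: 2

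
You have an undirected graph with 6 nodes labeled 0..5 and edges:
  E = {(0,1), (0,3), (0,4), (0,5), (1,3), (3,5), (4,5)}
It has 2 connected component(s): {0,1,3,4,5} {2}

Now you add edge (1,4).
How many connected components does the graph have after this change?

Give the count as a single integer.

Answer: 2

Derivation:
Initial component count: 2
Add (1,4): endpoints already in same component. Count unchanged: 2.
New component count: 2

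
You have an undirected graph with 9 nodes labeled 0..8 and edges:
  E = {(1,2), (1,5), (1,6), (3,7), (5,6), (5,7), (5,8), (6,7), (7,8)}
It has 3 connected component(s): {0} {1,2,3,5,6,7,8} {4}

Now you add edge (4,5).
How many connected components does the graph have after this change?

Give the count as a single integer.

Initial component count: 3
Add (4,5): merges two components. Count decreases: 3 -> 2.
New component count: 2

Answer: 2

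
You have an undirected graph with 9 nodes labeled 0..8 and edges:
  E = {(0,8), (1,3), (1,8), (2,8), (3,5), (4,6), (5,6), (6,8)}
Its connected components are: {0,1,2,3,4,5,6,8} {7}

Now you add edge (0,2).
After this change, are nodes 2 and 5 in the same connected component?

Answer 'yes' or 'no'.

Answer: yes

Derivation:
Initial components: {0,1,2,3,4,5,6,8} {7}
Adding edge (0,2): both already in same component {0,1,2,3,4,5,6,8}. No change.
New components: {0,1,2,3,4,5,6,8} {7}
Are 2 and 5 in the same component? yes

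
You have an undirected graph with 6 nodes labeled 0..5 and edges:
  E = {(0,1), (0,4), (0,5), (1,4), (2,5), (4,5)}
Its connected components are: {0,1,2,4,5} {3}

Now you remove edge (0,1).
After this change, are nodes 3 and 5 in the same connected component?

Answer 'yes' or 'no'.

Answer: no

Derivation:
Initial components: {0,1,2,4,5} {3}
Removing edge (0,1): not a bridge — component count unchanged at 2.
New components: {0,1,2,4,5} {3}
Are 3 and 5 in the same component? no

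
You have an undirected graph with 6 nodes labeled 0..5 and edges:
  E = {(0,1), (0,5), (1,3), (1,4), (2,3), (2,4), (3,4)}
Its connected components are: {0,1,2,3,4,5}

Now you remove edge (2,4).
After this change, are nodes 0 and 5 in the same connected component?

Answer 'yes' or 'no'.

Initial components: {0,1,2,3,4,5}
Removing edge (2,4): not a bridge — component count unchanged at 1.
New components: {0,1,2,3,4,5}
Are 0 and 5 in the same component? yes

Answer: yes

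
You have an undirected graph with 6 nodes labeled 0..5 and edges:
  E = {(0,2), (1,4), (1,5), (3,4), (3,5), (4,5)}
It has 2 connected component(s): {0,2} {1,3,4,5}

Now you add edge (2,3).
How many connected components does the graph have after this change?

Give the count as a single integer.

Answer: 1

Derivation:
Initial component count: 2
Add (2,3): merges two components. Count decreases: 2 -> 1.
New component count: 1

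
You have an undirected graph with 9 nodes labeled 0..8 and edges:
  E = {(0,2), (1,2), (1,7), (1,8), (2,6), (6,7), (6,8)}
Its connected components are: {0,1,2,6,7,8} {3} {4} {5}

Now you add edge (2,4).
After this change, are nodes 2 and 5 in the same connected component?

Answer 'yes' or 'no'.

Answer: no

Derivation:
Initial components: {0,1,2,6,7,8} {3} {4} {5}
Adding edge (2,4): merges {0,1,2,6,7,8} and {4}.
New components: {0,1,2,4,6,7,8} {3} {5}
Are 2 and 5 in the same component? no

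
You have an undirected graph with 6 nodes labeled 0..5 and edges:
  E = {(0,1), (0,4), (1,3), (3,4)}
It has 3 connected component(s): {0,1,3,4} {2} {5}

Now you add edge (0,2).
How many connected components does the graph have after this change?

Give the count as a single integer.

Answer: 2

Derivation:
Initial component count: 3
Add (0,2): merges two components. Count decreases: 3 -> 2.
New component count: 2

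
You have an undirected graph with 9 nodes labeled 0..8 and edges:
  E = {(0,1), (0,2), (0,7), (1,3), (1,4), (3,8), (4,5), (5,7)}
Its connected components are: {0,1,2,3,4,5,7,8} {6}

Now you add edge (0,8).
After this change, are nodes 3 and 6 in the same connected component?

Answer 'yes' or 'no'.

Initial components: {0,1,2,3,4,5,7,8} {6}
Adding edge (0,8): both already in same component {0,1,2,3,4,5,7,8}. No change.
New components: {0,1,2,3,4,5,7,8} {6}
Are 3 and 6 in the same component? no

Answer: no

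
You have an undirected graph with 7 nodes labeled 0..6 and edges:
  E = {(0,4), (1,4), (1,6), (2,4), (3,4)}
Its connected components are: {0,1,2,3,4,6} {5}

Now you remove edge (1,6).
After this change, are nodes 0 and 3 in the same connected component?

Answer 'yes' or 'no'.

Answer: yes

Derivation:
Initial components: {0,1,2,3,4,6} {5}
Removing edge (1,6): it was a bridge — component count 2 -> 3.
New components: {0,1,2,3,4} {5} {6}
Are 0 and 3 in the same component? yes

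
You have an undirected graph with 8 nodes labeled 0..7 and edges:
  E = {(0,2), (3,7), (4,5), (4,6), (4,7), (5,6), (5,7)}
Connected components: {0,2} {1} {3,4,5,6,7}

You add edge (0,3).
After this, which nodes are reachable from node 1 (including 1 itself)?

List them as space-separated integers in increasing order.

Before: nodes reachable from 1: {1}
Adding (0,3): merges two components, but neither contains 1. Reachability from 1 unchanged.
After: nodes reachable from 1: {1}

Answer: 1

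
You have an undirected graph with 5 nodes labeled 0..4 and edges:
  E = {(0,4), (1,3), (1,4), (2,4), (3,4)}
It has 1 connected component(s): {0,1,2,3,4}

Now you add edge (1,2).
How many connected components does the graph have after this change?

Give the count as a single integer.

Initial component count: 1
Add (1,2): endpoints already in same component. Count unchanged: 1.
New component count: 1

Answer: 1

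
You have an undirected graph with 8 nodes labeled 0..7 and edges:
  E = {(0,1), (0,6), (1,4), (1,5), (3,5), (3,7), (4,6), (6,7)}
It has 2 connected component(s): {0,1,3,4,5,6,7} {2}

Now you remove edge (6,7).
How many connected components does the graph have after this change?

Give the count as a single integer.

Answer: 2

Derivation:
Initial component count: 2
Remove (6,7): not a bridge. Count unchanged: 2.
  After removal, components: {0,1,3,4,5,6,7} {2}
New component count: 2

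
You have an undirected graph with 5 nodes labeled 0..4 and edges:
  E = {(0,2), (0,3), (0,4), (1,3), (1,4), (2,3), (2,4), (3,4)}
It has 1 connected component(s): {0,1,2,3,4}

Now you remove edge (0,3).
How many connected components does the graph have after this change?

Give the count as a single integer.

Initial component count: 1
Remove (0,3): not a bridge. Count unchanged: 1.
  After removal, components: {0,1,2,3,4}
New component count: 1

Answer: 1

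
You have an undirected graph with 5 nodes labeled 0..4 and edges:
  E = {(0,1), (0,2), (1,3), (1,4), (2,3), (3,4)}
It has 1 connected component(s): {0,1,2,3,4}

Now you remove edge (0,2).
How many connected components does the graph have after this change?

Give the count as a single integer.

Initial component count: 1
Remove (0,2): not a bridge. Count unchanged: 1.
  After removal, components: {0,1,2,3,4}
New component count: 1

Answer: 1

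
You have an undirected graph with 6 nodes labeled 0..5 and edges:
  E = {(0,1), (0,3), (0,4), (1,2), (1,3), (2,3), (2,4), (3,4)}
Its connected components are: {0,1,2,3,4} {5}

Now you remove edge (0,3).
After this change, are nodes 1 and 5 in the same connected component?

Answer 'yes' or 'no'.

Answer: no

Derivation:
Initial components: {0,1,2,3,4} {5}
Removing edge (0,3): not a bridge — component count unchanged at 2.
New components: {0,1,2,3,4} {5}
Are 1 and 5 in the same component? no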